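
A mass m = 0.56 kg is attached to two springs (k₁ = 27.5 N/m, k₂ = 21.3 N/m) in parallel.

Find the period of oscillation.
k_eq = k₁+k₂ = 48.8 N/m
T = 2π√(m/k_eq) = 2π√(0.56/48.8) = 0.6731 s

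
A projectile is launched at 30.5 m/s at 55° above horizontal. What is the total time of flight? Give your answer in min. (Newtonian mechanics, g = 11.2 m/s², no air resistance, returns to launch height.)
T = 2v₀sin(θ)/g (with unit conversion) = 0.07436 min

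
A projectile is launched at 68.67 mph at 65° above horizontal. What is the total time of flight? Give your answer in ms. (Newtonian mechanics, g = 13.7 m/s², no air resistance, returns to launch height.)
T = 2v₀sin(θ)/g (with unit conversion) = 4062.0 ms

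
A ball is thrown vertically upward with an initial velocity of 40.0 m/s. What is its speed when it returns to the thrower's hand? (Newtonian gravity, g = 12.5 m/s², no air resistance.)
By conservation of energy, the ball returns at the same speed = 40.0 m/s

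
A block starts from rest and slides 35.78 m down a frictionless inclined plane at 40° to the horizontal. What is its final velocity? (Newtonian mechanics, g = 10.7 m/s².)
a = g sin(θ) = 10.7 × sin(40°) = 6.88 m/s²
v = √(2ad) = √(2 × 6.88 × 35.78) = 22.19 m/s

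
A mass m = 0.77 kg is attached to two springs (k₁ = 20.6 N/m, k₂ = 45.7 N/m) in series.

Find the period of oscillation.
k_eq = k₁k₂/(k₁+k₂) = 14.2 N/m
T = 2π√(m/k_eq) = 2π√(0.77/14.2) = 1.463 s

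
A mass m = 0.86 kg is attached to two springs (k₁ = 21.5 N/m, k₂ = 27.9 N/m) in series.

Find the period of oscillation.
k_eq = k₁k₂/(k₁+k₂) = 12.14 N/m
T = 2π√(m/k_eq) = 2π√(0.86/12.14) = 1.672 s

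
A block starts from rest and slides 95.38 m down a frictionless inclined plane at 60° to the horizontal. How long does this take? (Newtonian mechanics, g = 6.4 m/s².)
a = g sin(θ) = 6.4 × sin(60°) = 5.54 m/s²
t = √(2d/a) = √(2 × 95.38 / 5.54) = 5.87 s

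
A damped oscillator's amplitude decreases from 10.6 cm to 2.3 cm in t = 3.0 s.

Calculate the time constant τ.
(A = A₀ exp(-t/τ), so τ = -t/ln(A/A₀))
A/A₀ = 2.3/10.6 = 0.217; ln(A/A₀) = -1.528
τ = −t/ln(A/A₀) = −3.0/-1.528 = 1.963 s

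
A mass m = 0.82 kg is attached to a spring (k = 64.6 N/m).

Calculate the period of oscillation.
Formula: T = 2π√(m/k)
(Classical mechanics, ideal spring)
T = 2π√(m/k) = 2π√(0.82/64.6) = 0.7079 s; f = 1/T = 1.413 Hz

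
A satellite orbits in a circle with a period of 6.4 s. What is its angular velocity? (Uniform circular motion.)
ω = 2π/T = 2π/6.4 = 0.9817 rad/s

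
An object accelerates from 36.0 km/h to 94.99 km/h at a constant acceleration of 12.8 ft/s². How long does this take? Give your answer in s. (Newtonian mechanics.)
t = (v - v₀)/a (with unit conversion) = 4.2 s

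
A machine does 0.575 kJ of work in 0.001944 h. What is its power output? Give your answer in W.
P = W/t = 575 J / 6.998 s = 82.16 W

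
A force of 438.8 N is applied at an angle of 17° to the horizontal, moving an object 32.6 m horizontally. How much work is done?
W = Fd cosθ = 438.8×32.6×cos(17°) = 13680.0 J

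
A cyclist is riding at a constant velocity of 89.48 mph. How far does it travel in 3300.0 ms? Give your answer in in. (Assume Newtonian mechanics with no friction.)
d = vt (with unit conversion) = 5197.0 in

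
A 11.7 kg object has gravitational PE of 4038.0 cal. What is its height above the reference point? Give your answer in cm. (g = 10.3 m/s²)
PE = mgh → h = PE/(mg) = 1.689e+04 J / (11.7 kg × 10.3 m/s²) = 140.2 m = 14020.0 cm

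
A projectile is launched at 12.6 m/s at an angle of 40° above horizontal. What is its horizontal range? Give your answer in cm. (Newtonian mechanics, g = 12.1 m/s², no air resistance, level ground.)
R = v₀² sin(2θ) / g (with unit conversion) = 1292.0 cm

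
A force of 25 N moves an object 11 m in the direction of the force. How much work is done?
W = Fd = 25×11 = 275.0 J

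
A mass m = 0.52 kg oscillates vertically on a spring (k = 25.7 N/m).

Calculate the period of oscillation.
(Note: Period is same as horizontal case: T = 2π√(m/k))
T = 2π√(m/k) = 2π√(0.52/25.7) = 0.8937 s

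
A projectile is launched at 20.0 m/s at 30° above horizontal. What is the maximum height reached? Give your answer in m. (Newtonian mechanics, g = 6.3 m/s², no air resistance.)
H = v₀²sin²(θ)/(2g) = 7.937 m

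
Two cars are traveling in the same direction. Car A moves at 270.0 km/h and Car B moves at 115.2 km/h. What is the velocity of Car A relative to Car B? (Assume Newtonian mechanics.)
v_rel = v_A - v_B = 270.0 - 115.2 = 154.8 km/h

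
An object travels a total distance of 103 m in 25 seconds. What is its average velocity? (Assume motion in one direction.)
v_avg = Δd / Δt = 103 / 25 = 4.12 m/s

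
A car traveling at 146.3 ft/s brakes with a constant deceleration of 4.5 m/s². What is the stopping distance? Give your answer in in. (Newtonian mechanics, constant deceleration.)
d = v₀² / (2a) (with unit conversion) = 8698.0 in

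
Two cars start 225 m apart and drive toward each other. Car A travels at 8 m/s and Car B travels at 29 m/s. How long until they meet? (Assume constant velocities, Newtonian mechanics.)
Combined speed: v_combined = 8 + 29 = 37 m/s
Time to meet: t = d/37 = 225/37 = 6.08 s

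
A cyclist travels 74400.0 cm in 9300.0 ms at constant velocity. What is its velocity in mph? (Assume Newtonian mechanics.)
v = d/t (with unit conversion) = 179.0 mph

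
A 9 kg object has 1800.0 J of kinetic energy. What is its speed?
KE = ½mv² → v = √(2KE/m) = √(2×1800.0/9) = 20.0 m/s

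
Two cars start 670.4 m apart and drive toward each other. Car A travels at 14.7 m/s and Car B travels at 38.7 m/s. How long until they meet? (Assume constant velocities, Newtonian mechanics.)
Combined speed: v_combined = 14.7 + 38.7 = 53.4 m/s
Time to meet: t = d/53.4 = 670.4/53.4 = 12.55 s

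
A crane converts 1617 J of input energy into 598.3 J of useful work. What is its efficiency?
η = W_out/W_in = 598.3/1617 = 0.37 = 37.0%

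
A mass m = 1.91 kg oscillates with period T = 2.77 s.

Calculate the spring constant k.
T = 2π√(m/k) → k = m(2π/T)² = 1.91×(2π/2.77)² = 9.827 N/m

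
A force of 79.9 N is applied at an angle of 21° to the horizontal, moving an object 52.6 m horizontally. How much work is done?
W = Fd cosθ = 79.9×52.6×cos(21°) = 3923.6 J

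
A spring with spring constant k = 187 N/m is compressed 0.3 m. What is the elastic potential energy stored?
PE = ½kx² = ½×187×0.3² = 8.415 J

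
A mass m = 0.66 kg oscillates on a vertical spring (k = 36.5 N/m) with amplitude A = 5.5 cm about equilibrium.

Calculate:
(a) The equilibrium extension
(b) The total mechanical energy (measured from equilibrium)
x_eq = mg/k = 0.66×9.81/36.5 = 0.1774 m = 17.74 cm
E = ½kA² = ½×36.5×(0.055)² = 0.05521 J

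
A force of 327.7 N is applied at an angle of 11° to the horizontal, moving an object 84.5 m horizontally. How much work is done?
W = Fd cosθ = 327.7×84.5×cos(11°) = 27182.0 J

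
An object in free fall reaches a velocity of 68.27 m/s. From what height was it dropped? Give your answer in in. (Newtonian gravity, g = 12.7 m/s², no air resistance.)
h = v²/(2g) (with unit conversion) = 7224.0 in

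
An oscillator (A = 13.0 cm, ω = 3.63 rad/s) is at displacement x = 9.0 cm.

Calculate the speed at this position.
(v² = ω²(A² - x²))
v = ω√(A² − x²) = 3.63×√(0.13² − 0.09²) = 0.3405 m/s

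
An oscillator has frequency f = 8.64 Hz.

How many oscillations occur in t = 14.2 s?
n = f×t = 8.64×14.2 = 122.7 oscillations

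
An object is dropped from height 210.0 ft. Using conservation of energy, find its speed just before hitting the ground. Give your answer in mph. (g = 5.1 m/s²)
mgh = ½mv² → v = √(2gh) = √(2×5.1×64.01) = 25.55 m/s = 57.16 mph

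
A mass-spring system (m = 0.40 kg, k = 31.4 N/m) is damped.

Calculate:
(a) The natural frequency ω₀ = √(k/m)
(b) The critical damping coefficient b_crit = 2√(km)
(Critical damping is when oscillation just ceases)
ω₀ = √(k/m) = √(31.4/0.4) = 8.86 rad/s
b_crit = 2√(km) = 2√(31.4×0.4) = 7.088 kg/s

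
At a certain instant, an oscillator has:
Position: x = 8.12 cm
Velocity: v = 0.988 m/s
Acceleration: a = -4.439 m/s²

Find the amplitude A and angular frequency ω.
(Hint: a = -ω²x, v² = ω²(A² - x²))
a = −ω²x → ω = √(|a|/x) = √(4.439/0.0812) = 7.394 rad/s
v² = ω²(A² − x²) → A = √(x² + v²/ω²) = √(0.0812² + 0.988²/7.394²) = 0.1564 m = 15.64 cm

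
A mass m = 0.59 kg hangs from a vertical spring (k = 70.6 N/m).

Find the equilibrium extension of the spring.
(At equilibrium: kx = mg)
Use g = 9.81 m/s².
x_eq = mg/k = 0.59×9.81/70.6 = 0.08198 m = 8.198 cm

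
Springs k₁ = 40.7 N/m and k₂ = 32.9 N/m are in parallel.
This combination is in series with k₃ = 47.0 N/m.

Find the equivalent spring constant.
k₁₂ = k₁ + k₂ = 73.6 N/m (parallel)
1/k_eq = 1/k₁₂ + 1/k₃ → k_eq = 28.68 N/m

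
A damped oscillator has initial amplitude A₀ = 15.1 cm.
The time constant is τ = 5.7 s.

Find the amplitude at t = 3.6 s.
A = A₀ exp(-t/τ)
A = A₀ exp(−t/τ) = 15.1×exp(−3.6/5.7) = 8.029 cm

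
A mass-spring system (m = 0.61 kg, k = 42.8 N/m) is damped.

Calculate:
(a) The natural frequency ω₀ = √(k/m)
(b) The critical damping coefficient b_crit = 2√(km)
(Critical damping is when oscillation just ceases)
ω₀ = √(k/m) = √(42.8/0.61) = 8.376 rad/s
b_crit = 2√(km) = 2√(42.8×0.61) = 10.22 kg/s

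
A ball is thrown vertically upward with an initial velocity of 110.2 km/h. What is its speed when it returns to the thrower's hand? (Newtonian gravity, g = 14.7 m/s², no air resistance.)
By conservation of energy, the ball returns at the same speed = 110.2 km/h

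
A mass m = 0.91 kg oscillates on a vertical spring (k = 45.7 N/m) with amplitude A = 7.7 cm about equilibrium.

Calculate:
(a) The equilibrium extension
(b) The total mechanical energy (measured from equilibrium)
x_eq = mg/k = 0.91×9.81/45.7 = 0.1953 m = 19.53 cm
E = ½kA² = ½×45.7×(0.077)² = 0.1355 J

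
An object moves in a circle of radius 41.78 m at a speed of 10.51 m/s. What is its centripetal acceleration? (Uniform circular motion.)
a_c = v²/r = 10.51²/41.78 = 110.46/41.78 = 2.64 m/s²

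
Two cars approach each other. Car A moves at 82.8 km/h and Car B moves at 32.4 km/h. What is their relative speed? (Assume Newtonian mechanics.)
v_rel = v_A + v_B = 82.8 + 32.4 = 115.2 km/h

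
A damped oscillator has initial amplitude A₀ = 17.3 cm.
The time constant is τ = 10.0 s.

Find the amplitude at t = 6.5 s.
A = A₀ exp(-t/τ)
A = A₀ exp(−t/τ) = 17.3×exp(−6.5/10.0) = 9.031 cm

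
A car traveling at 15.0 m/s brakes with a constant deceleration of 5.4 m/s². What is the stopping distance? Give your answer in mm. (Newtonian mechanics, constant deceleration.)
d = v₀² / (2a) (with unit conversion) = 20830.0 mm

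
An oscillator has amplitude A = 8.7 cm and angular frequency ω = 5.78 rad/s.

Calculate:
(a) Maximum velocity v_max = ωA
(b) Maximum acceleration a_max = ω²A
v_max = ωA = 5.78×0.087 = 0.5029 m/s
a_max = ω²A = 5.78²×0.087 = 2.907 m/s²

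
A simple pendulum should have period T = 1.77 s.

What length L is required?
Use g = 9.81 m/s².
T = 2π√(L/g) → L = g(T/2π)² = 9.81×(1.77/2π)² = 0.7785 m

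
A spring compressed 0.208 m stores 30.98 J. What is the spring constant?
PE = ½kx² → k = 2PE/x² = 2×30.98/0.208² = 1432.0 N/m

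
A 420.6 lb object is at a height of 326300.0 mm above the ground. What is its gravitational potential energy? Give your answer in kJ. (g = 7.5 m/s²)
PE = mgh = 190.8 kg × 7.5 m/s² × 326.3 m = 4.669e+05 J = 466.9 kJ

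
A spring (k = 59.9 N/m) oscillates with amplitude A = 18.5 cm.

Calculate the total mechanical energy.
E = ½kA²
E = ½kA² = ½×59.9×(0.185)² = 1.025 J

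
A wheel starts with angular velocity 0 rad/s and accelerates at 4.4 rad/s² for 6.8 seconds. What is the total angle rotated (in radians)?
θ = ω₀t + ½αt² = 0×6.8 + ½×4.4×6.8² = 101.73 rad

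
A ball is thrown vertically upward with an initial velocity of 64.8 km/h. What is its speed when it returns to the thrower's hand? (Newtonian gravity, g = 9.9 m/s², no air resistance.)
By conservation of energy, the ball returns at the same speed = 64.8 km/h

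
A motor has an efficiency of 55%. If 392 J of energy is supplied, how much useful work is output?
W_out = η × W_in = 0.55 × 392 = 215.6 J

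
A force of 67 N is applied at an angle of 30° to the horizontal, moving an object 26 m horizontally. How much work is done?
W = Fd cosθ = 67×26×cos(30°) = 1508.6 J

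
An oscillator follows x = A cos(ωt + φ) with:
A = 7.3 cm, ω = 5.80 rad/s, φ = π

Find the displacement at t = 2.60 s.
x = A cos(ωt + φ) = 7.3×cos(5.8×2.6 + π) = 5.907 cm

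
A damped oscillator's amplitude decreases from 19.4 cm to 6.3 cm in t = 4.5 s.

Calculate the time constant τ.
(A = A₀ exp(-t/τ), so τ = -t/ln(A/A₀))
A/A₀ = 6.3/19.4 = 0.3247; ln(A/A₀) = -1.125
τ = −t/ln(A/A₀) = −4.5/-1.125 = 4.001 s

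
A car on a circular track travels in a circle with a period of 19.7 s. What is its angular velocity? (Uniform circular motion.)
ω = 2π/T = 2π/19.7 = 0.3189 rad/s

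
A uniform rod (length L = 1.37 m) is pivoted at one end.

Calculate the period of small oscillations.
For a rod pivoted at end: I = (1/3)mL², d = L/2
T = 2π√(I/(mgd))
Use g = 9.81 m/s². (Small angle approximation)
I/m = (1/3)L² = 0.6256 m²; d = L/2 = 0.685 m
T = 2π√(I/(mgd)) = 2π√(0.6256/(9.81×0.685)) = 1.917 s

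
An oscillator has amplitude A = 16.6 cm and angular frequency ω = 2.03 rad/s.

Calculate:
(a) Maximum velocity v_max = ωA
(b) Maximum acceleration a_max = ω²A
v_max = ωA = 2.03×0.166 = 0.337 m/s
a_max = ω²A = 2.03²×0.166 = 0.6841 m/s²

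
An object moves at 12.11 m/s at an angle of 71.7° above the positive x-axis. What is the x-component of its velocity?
vₓ = v cos(θ) = 12.11 × cos(71.7°) = 3.8 m/s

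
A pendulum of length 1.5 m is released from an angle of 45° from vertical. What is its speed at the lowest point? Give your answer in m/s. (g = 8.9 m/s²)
h = L(1 − cosθ) = 1.5×(1 − cos45°) = 0.4393 m
v = √(2gh) = √(2×8.9×0.4393) = 2.796 m/s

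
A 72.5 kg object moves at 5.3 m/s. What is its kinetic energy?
KE = ½mv² = ½×72.5×5.3² = 1018.262 J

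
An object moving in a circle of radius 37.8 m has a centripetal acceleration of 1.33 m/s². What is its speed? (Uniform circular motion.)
v = √(a_c × r) = √(1.33 × 37.8) = 7.09 m/s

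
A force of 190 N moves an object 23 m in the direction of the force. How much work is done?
W = Fd = 190×23 = 4370.0 J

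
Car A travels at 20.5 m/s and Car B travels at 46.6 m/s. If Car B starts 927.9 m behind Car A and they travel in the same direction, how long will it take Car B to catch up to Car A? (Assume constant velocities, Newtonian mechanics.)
Relative speed: v_rel = 46.6 - 20.5 = 26.1 m/s
Time to catch: t = d₀/v_rel = 927.9/26.1 = 35.55 s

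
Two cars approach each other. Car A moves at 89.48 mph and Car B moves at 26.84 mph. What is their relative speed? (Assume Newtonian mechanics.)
v_rel = v_A + v_B = 89.48 + 26.84 = 116.3 mph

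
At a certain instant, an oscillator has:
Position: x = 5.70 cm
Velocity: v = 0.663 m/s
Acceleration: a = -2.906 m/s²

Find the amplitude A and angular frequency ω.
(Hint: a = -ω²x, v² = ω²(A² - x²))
a = −ω²x → ω = √(|a|/x) = √(2.906/0.057) = 7.14 rad/s
v² = ω²(A² − x²) → A = √(x² + v²/ω²) = √(0.057² + 0.663²/7.14²) = 0.109 m = 10.9 cm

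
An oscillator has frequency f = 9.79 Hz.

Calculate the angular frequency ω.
ω = 2πf = 2π×9.79 = 61.51 rad/s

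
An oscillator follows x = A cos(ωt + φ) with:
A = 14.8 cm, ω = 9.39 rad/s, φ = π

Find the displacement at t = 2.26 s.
x = A cos(ωt + φ) = 14.8×cos(9.39×2.26 + π) = 10.63 cm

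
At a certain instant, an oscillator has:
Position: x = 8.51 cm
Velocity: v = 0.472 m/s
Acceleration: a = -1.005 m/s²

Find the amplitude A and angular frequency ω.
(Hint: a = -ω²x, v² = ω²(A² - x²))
a = −ω²x → ω = √(|a|/x) = √(1.005/0.0851) = 3.437 rad/s
v² = ω²(A² − x²) → A = √(x² + v²/ω²) = √(0.0851² + 0.472²/3.437²) = 0.1616 m = 16.16 cm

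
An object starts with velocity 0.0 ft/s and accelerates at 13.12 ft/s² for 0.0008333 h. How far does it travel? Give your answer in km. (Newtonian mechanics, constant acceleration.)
d = v₀t + ½at² (with unit conversion) = 0.01799 km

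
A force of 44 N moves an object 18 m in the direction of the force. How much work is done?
W = Fd = 44×18 = 792.0 J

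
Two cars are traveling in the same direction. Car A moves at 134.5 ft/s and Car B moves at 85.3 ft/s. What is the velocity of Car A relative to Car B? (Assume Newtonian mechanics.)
v_rel = v_A - v_B = 134.5 - 85.3 = 49.2 ft/s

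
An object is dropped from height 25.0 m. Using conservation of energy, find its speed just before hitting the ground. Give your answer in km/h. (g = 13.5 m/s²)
mgh = ½mv² → v = √(2gh) = √(2×13.5×25) = 25.98 m/s = 93.53 km/h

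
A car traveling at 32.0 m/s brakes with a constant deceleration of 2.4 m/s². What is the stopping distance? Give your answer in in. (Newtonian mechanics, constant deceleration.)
d = v₀² / (2a) (with unit conversion) = 8399.0 in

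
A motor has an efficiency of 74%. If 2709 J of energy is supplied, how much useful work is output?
W_out = η × W_in = 0.74 × 2709 = 2004.7 J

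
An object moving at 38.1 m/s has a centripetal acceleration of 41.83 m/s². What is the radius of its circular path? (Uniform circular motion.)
r = v²/a_c = 38.1²/41.83 = 34.7 m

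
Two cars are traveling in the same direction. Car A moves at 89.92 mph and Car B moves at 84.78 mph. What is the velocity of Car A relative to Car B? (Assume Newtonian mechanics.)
v_rel = v_A - v_B = 89.92 - 84.78 = 5.14 mph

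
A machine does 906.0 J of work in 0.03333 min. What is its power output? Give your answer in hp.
P = W/t = 906 J / 2 s = 453 W = 0.6075 hp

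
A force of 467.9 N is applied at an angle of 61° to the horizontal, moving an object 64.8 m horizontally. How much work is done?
W = Fd cosθ = 467.9×64.8×cos(61°) = 14699.0 J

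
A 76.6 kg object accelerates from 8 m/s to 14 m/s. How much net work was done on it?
W_net = ΔKE = ½m(v₂² − v₁²) = ½×76.6×(14² − 8²) = 5055.6 J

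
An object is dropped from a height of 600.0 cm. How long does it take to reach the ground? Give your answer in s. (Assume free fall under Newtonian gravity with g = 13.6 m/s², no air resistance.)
t = √(2h/g) (with unit conversion) = 0.9393 s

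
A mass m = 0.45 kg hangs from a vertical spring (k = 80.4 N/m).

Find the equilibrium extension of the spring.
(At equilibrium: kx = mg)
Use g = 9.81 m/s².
x_eq = mg/k = 0.45×9.81/80.4 = 0.05491 m = 5.491 cm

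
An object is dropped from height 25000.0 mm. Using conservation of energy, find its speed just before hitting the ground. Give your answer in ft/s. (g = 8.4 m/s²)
mgh = ½mv² → v = √(2gh) = √(2×8.4×25) = 20.49 m/s = 67.24 ft/s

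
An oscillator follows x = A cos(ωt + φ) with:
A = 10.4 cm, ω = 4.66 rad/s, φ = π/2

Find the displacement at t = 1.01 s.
x = A cos(ωt + φ) = 10.4×cos(4.66×1.01 + π/2) = 10.4 cm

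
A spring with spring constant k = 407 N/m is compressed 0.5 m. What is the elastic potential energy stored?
PE = ½kx² = ½×407×0.5² = 50.88 J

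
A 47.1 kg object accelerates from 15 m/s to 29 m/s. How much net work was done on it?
W_net = ΔKE = ½m(v₂² − v₁²) = ½×47.1×(29² − 15²) = 14506.8 J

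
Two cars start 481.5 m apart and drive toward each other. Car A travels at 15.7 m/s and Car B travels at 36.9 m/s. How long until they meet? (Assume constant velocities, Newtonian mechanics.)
Combined speed: v_combined = 15.7 + 36.9 = 52.6 m/s
Time to meet: t = d/52.6 = 481.5/52.6 = 9.15 s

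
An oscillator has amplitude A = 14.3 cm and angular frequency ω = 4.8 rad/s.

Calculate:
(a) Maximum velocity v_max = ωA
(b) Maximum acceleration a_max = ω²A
v_max = ωA = 4.8×0.143 = 0.6864 m/s
a_max = ω²A = 4.8²×0.143 = 3.295 m/s²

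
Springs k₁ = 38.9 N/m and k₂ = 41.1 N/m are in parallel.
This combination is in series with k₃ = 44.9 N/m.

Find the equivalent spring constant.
k₁₂ = k₁ + k₂ = 80 N/m (parallel)
1/k_eq = 1/k₁₂ + 1/k₃ → k_eq = 28.76 N/m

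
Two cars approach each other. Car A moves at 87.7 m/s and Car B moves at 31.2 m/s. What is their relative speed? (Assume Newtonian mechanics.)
v_rel = v_A + v_B = 87.7 + 31.2 = 118.9 m/s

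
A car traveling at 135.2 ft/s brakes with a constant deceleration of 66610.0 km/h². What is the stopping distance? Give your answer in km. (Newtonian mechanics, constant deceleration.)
d = v₀² / (2a) (with unit conversion) = 0.1652 km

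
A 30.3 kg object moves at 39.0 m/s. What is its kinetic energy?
KE = ½mv² = ½×30.3×39.0² = 23043.15 J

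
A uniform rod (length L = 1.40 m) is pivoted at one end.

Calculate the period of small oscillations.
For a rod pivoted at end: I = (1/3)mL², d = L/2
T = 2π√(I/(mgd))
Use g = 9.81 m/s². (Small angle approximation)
I/m = (1/3)L² = 0.6533 m²; d = L/2 = 0.7 m
T = 2π√(I/(mgd)) = 2π√(0.6533/(9.81×0.7)) = 1.938 s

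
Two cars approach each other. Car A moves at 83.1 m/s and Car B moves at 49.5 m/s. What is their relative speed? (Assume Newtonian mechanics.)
v_rel = v_A + v_B = 83.1 + 49.5 = 132.6 m/s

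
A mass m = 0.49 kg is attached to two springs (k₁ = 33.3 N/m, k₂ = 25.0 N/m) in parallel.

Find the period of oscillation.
k_eq = k₁+k₂ = 58.3 N/m
T = 2π√(m/k_eq) = 2π√(0.49/58.3) = 0.576 s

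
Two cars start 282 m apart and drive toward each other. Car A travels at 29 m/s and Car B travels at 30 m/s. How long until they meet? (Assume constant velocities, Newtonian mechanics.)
Combined speed: v_combined = 29 + 30 = 59 m/s
Time to meet: t = d/59 = 282/59 = 4.78 s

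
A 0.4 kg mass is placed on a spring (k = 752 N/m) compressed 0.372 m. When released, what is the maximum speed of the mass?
½kx² = ½mv² → v = x√(k/m) = 0.372×√(752/0.4) = 16.13 m/s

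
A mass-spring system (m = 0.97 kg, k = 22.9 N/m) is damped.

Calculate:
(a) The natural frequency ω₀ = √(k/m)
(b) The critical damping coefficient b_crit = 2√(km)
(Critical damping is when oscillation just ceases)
ω₀ = √(k/m) = √(22.9/0.97) = 4.859 rad/s
b_crit = 2√(km) = 2√(22.9×0.97) = 9.426 kg/s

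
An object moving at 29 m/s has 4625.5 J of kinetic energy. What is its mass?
KE = ½mv² → m = 2KE/v² = 2×4625.5/29² = 11.0 kg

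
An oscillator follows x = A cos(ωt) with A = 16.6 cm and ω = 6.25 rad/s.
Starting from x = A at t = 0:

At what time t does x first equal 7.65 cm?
cos(ωt) = x/A = 7.65/16.6 = 0.4608
ωt = arccos(0.4608) = 1.092 rad
t = 1.092/6.25 = 0.1747 s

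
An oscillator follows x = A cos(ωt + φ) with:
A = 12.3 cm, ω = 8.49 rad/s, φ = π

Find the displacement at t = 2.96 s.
x = A cos(ωt + φ) = 12.3×cos(8.49×2.96 + π) = -12.3 cm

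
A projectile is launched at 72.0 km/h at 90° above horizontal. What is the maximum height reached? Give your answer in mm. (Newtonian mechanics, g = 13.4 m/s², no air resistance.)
H = v₀²sin²(θ)/(2g) (with unit conversion) = 14930.0 mm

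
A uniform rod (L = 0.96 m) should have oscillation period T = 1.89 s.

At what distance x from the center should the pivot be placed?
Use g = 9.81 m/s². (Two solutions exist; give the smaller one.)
T = 2π√((L²/12 + x²)/(gx)). Let c = T²g/(4π²) = 0.8876.
x² − cx + L²/12 = 0 → x = (c − √(c² − L²/3))/2 = 0.09716 m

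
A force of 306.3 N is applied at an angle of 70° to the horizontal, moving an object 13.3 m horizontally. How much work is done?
W = Fd cosθ = 306.3×13.3×cos(70°) = 1393.3 J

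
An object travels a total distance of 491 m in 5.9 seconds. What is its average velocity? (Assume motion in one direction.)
v_avg = Δd / Δt = 491 / 5.9 = 83.22 m/s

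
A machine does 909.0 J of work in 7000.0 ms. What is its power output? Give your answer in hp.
P = W/t = 909 J / 7 s = 129.9 W = 0.1741 hp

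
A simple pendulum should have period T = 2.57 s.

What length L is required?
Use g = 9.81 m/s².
T = 2π√(L/g) → L = g(T/2π)² = 9.81×(2.57/2π)² = 1.641 m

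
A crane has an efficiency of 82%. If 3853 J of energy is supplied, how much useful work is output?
W_out = η × W_in = 0.82 × 3853 = 3159.5 J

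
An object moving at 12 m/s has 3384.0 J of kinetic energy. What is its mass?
KE = ½mv² → m = 2KE/v² = 2×3384.0/12² = 47.0 kg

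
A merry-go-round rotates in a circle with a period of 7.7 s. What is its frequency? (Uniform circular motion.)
f = 1/T = 1/7.7 = 0.1299 Hz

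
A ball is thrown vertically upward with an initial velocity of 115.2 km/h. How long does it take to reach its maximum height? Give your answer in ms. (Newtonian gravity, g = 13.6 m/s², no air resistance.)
t_up = v₀/g (with unit conversion) = 2353.0 ms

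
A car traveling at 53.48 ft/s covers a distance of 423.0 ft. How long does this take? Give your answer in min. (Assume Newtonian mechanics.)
t = d/v (with unit conversion) = 0.1318 min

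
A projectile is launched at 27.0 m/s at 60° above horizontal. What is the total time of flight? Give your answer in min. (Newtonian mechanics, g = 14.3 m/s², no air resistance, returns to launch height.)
T = 2v₀sin(θ)/g (with unit conversion) = 0.05451 min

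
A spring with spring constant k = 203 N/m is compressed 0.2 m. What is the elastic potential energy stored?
PE = ½kx² = ½×203×0.2² = 4.06 J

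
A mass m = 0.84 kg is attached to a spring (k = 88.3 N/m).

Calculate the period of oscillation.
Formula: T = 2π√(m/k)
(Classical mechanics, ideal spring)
T = 2π√(m/k) = 2π√(0.84/88.3) = 0.6128 s; f = 1/T = 1.632 Hz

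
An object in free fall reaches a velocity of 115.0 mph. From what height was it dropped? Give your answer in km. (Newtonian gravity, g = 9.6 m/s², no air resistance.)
h = v²/(2g) (with unit conversion) = 0.1377 km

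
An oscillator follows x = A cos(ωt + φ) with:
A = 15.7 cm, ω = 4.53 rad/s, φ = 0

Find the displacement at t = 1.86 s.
x = A cos(ωt + φ) = 15.7×cos(4.53×1.86 + 0) = -8.496 cm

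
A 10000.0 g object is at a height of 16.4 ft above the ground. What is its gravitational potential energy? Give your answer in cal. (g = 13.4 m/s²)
PE = mgh = 10 kg × 13.4 m/s² × 4.999 m = 669.8 J = 160.1 cal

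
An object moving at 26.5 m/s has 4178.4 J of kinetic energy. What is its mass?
KE = ½mv² → m = 2KE/v² = 2×4178.4/26.5² = 11.9 kg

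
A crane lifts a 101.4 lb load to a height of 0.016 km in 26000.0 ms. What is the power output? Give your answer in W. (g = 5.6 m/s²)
W = mgh = 45.99×5.6×16 = 4121 J
P = W/t = 4121/26 = 158.5 W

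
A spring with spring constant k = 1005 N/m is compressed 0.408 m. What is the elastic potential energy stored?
PE = ½kx² = ½×1005×0.408² = 83.65 J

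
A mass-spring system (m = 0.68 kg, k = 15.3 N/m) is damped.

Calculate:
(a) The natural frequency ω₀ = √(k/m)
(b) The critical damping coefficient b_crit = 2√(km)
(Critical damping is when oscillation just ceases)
ω₀ = √(k/m) = √(15.3/0.68) = 4.743 rad/s
b_crit = 2√(km) = 2√(15.3×0.68) = 6.451 kg/s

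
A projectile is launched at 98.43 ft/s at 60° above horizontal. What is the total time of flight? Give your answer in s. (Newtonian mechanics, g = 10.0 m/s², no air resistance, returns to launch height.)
T = 2v₀sin(θ)/g (with unit conversion) = 5.196 s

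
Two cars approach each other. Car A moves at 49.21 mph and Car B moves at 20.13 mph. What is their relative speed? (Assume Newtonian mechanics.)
v_rel = v_A + v_B = 49.21 + 20.13 = 69.34 mph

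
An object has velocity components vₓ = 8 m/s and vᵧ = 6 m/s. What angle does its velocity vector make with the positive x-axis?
θ = arctan(vᵧ/vₓ) = arctan(6/8) = 36.87°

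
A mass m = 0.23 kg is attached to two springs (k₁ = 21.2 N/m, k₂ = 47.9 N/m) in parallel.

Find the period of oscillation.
k_eq = k₁+k₂ = 69.1 N/m
T = 2π√(m/k_eq) = 2π√(0.23/69.1) = 0.3625 s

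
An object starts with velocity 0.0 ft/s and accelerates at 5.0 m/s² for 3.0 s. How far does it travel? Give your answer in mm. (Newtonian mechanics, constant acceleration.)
d = v₀t + ½at² (with unit conversion) = 22500.0 mm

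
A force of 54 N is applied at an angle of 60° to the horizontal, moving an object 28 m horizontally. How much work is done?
W = Fd cosθ = 54×28×cos(60°) = 756.0 J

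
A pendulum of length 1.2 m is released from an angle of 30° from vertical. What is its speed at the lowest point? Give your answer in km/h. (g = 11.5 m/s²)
h = L(1 − cosθ) = 1.2×(1 − cos30°) = 0.1608 m
v = √(2gh) = √(2×11.5×0.1608) = 1.923 m/s = 6.923 km/h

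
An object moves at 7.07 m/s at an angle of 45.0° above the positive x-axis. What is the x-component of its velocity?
vₓ = v cos(θ) = 7.07 × cos(45.0°) = 5.0 m/s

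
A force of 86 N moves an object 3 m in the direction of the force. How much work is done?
W = Fd = 86×3 = 258.0 J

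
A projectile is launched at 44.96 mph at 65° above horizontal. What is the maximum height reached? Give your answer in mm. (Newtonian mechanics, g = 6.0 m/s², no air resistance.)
H = v₀²sin²(θ)/(2g) (with unit conversion) = 27650.0 mm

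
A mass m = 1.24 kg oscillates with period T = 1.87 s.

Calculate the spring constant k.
T = 2π√(m/k) → k = m(2π/T)² = 1.24×(2π/1.87)² = 14 N/m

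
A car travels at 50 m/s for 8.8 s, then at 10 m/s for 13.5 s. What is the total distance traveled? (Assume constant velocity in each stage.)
d₁ = v₁t₁ = 50 × 8.8 = 440 m
d₂ = v₂t₂ = 10 × 13.5 = 135 m
d_total = 440 + 135 = 575.0 m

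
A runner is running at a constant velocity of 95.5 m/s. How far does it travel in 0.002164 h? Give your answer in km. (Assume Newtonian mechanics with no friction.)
d = vt (with unit conversion) = 0.744 km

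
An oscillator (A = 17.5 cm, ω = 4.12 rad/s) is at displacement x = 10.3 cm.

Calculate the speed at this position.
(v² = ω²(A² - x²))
v = ω√(A² − x²) = 4.12×√(0.175² − 0.103²) = 0.5829 m/s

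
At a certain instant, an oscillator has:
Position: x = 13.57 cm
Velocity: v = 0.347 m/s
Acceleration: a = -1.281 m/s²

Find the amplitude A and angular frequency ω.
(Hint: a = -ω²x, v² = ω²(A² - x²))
a = −ω²x → ω = √(|a|/x) = √(1.281/0.1357) = 3.072 rad/s
v² = ω²(A² − x²) → A = √(x² + v²/ω²) = √(0.1357² + 0.347²/3.072²) = 0.1765 m = 17.65 cm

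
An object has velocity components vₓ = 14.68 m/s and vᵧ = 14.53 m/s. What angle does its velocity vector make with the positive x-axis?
θ = arctan(vᵧ/vₓ) = arctan(14.53/14.68) = 44.71°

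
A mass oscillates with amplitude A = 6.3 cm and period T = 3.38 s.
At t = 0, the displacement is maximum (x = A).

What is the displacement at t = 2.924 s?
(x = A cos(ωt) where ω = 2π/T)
ω = 2π/T = 2π/3.38 = 1.859 rad/s
x = A cos(ωt) = 6.3×cos(1.859×2.924) = 4.169 cm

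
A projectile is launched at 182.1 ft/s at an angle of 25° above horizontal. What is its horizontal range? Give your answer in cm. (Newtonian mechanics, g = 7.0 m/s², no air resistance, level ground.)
R = v₀² sin(2θ) / g (with unit conversion) = 33710.0 cm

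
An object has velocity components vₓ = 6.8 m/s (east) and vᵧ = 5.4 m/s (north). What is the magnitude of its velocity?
|v| = √(vₓ² + vᵧ²) = √(6.8² + 5.4²) = √(75.4) = 8.68 m/s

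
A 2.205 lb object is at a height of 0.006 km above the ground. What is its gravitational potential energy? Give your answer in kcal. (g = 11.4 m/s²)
PE = mgh = 1 kg × 11.4 m/s² × 6 m = 68.41 J = 0.01635 kcal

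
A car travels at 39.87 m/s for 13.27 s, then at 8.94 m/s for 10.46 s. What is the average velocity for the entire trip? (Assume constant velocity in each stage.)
d₁ = v₁t₁ = 39.87 × 13.27 = 529.075 m
d₂ = v₂t₂ = 8.94 × 10.46 = 93.5124 m
d_total = 622.59 m, t_total = 23.73 s
v_avg = d_total/t_total = 622.59/23.73 = 26.24 m/s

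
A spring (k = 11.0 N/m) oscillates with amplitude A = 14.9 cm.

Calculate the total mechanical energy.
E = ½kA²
E = ½kA² = ½×11.0×(0.149)² = 0.1221 J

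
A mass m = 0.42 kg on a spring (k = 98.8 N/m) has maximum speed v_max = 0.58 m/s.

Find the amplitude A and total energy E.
½mv²_max = ½kA² → A = v_max√(m/k) = 0.58×√(0.42/98.8) = 0.03782 m = 3.782 cm
E = ½mv²_max = ½×0.42×0.58² = 0.07064 J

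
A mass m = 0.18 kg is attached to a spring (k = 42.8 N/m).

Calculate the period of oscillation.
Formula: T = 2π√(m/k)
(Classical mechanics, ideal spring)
T = 2π√(m/k) = 2π√(0.18/42.8) = 0.4075 s; f = 1/T = 2.454 Hz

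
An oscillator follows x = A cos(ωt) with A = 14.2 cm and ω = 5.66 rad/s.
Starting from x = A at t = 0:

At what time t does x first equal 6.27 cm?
cos(ωt) = x/A = 6.27/14.2 = 0.4415
ωt = arccos(0.4415) = 1.113 rad
t = 1.113/5.66 = 0.1967 s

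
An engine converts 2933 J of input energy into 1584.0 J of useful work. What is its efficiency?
η = W_out/W_in = 1584.0/2933 = 0.5401 = 54.01%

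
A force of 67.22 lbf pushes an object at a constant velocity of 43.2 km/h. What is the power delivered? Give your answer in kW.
P = Fv = 299 N × 12 m/s = 3588 W = 3.588 kW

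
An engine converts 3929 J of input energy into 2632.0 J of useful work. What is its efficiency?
η = W_out/W_in = 2632.0/3929 = 0.6699 = 66.99%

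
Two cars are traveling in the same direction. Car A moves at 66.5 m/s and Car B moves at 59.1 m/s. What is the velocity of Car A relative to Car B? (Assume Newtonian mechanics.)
v_rel = v_A - v_B = 66.5 - 59.1 = 7.4 m/s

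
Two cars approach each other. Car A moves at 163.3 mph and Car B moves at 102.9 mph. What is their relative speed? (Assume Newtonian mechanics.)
v_rel = v_A + v_B = 163.3 + 102.9 = 266.2 mph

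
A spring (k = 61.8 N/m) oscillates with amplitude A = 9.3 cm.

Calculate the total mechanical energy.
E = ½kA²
E = ½kA² = ½×61.8×(0.093)² = 0.2673 J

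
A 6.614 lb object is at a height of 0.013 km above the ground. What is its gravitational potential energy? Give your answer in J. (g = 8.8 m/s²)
PE = mgh = 3 kg × 8.8 m/s² × 13 m = 343.2 J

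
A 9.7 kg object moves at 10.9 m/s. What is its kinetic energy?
KE = ½mv² = ½×9.7×10.9² = 576.2285 J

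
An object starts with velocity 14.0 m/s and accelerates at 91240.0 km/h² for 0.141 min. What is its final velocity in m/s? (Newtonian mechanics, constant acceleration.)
v = v₀ + at (with unit conversion) = 73.56 m/s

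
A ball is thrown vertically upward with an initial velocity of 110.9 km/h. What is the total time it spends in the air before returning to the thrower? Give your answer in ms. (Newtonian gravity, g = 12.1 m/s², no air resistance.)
t_total = 2v₀/g (with unit conversion) = 5092.0 ms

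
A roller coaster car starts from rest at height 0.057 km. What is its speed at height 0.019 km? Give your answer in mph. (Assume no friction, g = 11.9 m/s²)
mgh₁ = ½mv₂² + mgh₂ → v₂ = √(2g(h₁−h₂)) = √(2×11.9×(57−19)) = 30.07 m/s = 67.27 mph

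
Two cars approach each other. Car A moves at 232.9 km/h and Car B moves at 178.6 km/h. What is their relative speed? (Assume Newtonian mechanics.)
v_rel = v_A + v_B = 232.9 + 178.6 = 411.5 km/h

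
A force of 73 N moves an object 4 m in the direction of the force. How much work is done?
W = Fd = 73×4 = 292.0 J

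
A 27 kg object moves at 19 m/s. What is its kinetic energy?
KE = ½mv² = ½×27×19² = 4873.5 J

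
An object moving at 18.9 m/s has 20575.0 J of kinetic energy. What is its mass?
KE = ½mv² → m = 2KE/v² = 2×20575.0/18.9² = 115.2 kg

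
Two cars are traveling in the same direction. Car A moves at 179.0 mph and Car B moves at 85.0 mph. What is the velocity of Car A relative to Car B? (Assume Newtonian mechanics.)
v_rel = v_A - v_B = 179.0 - 85.0 = 94.0 mph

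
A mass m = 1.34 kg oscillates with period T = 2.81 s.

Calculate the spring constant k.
T = 2π√(m/k) → k = m(2π/T)² = 1.34×(2π/2.81)² = 6.7 N/m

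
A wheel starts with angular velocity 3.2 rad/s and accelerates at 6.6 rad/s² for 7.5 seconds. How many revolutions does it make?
θ = ω₀t + ½αt² = 3.2×7.5 + ½×6.6×7.5² = 209.62 rad
Revolutions = θ/(2π) = 209.62/(2π) = 33.36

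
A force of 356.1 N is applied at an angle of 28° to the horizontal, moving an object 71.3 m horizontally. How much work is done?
W = Fd cosθ = 356.1×71.3×cos(28°) = 22418.0 J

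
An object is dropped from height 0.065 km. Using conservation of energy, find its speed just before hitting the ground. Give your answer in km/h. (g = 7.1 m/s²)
mgh = ½mv² → v = √(2gh) = √(2×7.1×65) = 30.38 m/s = 109.4 km/h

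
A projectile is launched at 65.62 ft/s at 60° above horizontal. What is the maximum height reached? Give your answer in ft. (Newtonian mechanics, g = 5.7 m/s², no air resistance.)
H = v₀²sin²(θ)/(2g) (with unit conversion) = 86.35 ft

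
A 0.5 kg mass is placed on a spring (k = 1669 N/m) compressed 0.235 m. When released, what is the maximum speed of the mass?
½kx² = ½mv² → v = x√(k/m) = 0.235×√(1669/0.5) = 13.58 m/s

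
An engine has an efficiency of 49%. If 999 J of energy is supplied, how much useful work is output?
W_out = η × W_in = 0.49 × 999 = 489.51 J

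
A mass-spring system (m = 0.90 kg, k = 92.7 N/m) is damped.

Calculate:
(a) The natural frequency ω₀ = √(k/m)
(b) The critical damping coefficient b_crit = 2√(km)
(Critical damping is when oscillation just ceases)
ω₀ = √(k/m) = √(92.7/0.9) = 10.15 rad/s
b_crit = 2√(km) = 2√(92.7×0.9) = 18.27 kg/s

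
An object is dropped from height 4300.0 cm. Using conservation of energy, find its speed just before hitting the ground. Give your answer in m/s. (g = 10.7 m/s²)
mgh = ½mv² → v = √(2gh) = √(2×10.7×43) = 30.33 m/s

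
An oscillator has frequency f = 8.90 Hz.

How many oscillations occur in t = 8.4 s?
n = f×t = 8.9×8.4 = 74.76 oscillations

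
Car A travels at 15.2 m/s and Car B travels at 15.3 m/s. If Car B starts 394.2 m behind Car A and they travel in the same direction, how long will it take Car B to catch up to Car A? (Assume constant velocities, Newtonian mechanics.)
Relative speed: v_rel = 15.3 - 15.2 = 0.1 m/s
Time to catch: t = d₀/v_rel = 394.2/0.1 = 3942.0 s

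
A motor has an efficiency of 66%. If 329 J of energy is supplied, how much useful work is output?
W_out = η × W_in = 0.66 × 329 = 217.14 J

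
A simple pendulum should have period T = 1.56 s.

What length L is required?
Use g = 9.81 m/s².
T = 2π√(L/g) → L = g(T/2π)² = 9.81×(1.56/2π)² = 0.6047 m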